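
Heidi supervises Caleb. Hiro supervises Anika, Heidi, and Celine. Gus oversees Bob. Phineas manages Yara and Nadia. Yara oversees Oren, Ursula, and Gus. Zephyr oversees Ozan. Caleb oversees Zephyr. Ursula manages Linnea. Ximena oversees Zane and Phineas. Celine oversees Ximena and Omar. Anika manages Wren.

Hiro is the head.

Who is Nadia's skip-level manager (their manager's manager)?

Nadia reports to Phineas, and Phineas reports to Ximena. So Nadia's skip-level manager is Ximena.

Ximena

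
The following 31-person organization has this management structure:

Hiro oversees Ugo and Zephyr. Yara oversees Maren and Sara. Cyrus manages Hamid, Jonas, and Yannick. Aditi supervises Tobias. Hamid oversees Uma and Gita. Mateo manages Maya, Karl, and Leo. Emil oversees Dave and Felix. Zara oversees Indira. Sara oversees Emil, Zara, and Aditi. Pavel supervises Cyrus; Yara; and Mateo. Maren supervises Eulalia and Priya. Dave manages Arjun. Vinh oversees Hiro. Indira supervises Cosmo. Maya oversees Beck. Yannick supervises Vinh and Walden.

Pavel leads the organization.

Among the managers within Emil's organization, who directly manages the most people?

Direct-report counts within Emil's organization: Emil has 2; Dave has 1. The largest is 2, held by Emil.

Emil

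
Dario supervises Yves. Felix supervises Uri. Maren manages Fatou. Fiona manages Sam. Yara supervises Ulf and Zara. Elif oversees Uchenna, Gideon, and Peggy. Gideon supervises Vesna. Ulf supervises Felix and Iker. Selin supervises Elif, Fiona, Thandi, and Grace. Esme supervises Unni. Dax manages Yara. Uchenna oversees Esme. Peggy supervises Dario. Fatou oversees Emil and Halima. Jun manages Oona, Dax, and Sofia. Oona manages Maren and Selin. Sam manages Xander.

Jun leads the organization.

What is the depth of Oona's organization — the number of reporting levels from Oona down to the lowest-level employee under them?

The longest chain under Oona runs Oona → Selin → Elif → Peggy → Dario → Yves, which is 5 levels below Oona.

5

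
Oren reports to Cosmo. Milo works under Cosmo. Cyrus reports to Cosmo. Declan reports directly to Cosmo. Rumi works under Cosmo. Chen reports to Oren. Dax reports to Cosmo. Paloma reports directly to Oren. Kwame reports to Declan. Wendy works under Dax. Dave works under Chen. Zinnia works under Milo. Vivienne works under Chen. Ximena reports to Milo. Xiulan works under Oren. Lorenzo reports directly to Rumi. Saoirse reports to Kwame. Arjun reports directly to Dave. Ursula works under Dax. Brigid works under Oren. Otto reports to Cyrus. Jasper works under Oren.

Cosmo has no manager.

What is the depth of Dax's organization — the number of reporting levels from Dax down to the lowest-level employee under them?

1

The longest chain under Dax runs Dax → Ursula, which is 1 level below Dax.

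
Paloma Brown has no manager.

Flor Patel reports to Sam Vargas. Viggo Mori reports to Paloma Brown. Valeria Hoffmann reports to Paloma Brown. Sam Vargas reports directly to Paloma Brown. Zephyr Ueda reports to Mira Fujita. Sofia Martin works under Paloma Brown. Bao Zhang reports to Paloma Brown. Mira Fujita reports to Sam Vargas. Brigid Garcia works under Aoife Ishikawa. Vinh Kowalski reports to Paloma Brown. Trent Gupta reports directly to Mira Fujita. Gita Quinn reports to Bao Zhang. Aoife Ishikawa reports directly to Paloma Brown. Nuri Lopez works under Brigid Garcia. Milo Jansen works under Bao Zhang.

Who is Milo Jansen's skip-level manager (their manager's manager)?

Milo Jansen reports to Bao Zhang, and Bao Zhang reports to Paloma Brown. So Milo Jansen's skip-level manager is Paloma Brown.

Paloma Brown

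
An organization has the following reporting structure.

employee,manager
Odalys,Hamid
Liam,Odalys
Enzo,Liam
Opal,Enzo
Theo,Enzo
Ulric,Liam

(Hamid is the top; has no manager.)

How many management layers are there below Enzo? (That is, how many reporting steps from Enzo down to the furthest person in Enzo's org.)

The longest chain under Enzo runs Enzo → Opal, which is 1 level below Enzo.

1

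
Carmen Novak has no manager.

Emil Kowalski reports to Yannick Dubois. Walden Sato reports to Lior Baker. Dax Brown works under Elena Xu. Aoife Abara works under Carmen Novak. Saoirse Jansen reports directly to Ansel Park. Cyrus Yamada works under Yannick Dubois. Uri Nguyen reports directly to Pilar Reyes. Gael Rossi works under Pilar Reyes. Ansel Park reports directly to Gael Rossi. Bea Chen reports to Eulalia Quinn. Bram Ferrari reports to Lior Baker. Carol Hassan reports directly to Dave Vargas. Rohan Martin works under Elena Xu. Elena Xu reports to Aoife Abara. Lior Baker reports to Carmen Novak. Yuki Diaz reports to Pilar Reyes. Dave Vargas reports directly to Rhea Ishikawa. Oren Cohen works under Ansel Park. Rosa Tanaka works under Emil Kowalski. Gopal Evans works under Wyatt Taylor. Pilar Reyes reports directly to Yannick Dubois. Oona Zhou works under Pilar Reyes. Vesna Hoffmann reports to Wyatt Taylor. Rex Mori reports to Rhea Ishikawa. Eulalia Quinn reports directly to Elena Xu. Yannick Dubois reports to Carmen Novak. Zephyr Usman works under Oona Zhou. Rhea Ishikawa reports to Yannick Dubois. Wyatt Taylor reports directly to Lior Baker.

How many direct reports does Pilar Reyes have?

Pilar Reyes directly manages Gael Rossi, Oona Zhou, Uri Nguyen, Yuki Diaz. That is 4 direct reports.

4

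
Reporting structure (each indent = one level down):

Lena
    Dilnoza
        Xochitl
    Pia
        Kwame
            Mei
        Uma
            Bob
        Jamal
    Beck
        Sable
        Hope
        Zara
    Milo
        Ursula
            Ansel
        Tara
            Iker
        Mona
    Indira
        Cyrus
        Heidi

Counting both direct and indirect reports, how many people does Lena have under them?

21

Lena directly manages Dilnoza, Pia, Beck, Milo, Indira. Under Dilnoza: Xochitl (1). Under Pia: Jamal, Uma, Bob, Kwame, Mei (5). Under Beck: Zara, Hope, Sable (3). Under Milo: Mona, Tara, Iker, Ursula, Ansel (5). Under Indira: Heidi, Cyrus (2). So Lena's organization is 5 direct reports plus everyone under them: 2 + 6 + 4 + 6 + 3 = 21.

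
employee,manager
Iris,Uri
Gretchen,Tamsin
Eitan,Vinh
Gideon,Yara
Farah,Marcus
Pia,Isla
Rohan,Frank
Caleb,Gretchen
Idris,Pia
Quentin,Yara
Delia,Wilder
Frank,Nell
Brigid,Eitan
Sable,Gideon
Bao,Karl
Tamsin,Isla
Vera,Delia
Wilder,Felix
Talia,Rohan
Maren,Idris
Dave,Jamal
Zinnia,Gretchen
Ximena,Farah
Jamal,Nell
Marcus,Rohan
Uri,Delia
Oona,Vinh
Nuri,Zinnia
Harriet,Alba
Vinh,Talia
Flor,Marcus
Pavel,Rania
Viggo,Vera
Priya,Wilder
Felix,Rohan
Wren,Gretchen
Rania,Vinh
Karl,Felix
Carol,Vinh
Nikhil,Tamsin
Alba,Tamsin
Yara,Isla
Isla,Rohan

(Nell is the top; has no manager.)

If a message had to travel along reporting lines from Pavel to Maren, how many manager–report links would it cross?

Pavel is 4 levels below Rohan, and Maren is 4 levels below Rohan (their lowest common manager). The shortest path runs up from Pavel to Rohan and back down to Maren: 4 + 4 = 8 links.

8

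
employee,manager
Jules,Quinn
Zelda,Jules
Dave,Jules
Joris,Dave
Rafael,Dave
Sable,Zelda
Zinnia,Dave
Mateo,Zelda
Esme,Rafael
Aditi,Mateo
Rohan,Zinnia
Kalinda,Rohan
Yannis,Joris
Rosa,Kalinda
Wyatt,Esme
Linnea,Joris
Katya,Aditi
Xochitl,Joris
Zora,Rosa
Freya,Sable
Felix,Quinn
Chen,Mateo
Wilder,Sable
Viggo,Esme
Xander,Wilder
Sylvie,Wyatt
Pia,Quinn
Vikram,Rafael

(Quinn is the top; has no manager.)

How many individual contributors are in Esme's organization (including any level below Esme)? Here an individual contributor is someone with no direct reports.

2

The people in Esme's organization with no one reporting to them are Viggo, Sylvie. That is 2.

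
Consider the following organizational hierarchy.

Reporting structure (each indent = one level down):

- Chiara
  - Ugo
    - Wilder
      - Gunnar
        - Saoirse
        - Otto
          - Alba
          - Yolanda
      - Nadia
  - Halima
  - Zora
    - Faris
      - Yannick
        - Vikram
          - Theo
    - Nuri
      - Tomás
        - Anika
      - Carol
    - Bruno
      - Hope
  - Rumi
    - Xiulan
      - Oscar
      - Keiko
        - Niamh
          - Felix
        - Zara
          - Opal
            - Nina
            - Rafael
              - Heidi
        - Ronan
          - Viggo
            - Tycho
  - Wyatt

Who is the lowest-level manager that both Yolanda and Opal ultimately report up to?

Chiara

Yolanda's chain of managers is Otto, Gunnar, Wilder, Ugo, Chiara. Opal's chain of managers is Zara, Keiko, Xiulan, Rumi, Chiara. The first manager that appears in both chains is Chiara.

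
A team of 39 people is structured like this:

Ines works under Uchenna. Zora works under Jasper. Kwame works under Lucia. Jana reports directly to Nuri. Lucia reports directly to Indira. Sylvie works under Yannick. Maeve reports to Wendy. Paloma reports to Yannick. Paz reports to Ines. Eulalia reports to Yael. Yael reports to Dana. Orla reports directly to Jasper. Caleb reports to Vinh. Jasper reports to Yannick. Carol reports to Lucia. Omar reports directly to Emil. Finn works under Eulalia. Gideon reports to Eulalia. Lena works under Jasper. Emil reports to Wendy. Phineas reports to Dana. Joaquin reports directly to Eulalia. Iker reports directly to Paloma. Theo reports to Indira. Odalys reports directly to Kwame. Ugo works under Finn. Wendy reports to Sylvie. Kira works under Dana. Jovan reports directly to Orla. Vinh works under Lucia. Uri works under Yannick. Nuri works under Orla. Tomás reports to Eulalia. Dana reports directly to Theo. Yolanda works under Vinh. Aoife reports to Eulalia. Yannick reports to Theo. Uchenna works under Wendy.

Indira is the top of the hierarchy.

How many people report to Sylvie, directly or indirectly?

Sylvie directly manages Wendy. Under Wendy: Maeve, Uchenna, Ines, Paz, Emil, Omar (6). That's 7 in total.

7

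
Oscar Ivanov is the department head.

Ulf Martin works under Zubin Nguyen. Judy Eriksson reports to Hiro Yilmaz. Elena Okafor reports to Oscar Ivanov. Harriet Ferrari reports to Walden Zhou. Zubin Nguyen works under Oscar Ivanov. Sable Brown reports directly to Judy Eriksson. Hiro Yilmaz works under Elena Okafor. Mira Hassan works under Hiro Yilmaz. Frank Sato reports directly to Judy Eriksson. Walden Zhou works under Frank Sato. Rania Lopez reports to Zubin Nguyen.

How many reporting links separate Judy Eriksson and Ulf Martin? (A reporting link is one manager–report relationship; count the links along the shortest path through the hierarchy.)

Judy Eriksson is 3 levels below Oscar Ivanov, and Ulf Martin is 2 levels below Oscar Ivanov (their lowest common manager). The shortest path runs up from Judy Eriksson to Oscar Ivanov and back down to Ulf Martin: 3 + 2 = 5 links.

5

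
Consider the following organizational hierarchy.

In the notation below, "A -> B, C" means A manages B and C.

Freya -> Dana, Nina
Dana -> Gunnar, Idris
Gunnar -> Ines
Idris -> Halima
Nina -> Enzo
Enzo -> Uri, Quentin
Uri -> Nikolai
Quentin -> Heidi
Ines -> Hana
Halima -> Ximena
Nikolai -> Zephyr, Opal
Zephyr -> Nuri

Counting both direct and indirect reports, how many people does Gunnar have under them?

Gunnar directly manages Ines. Under Ines: Hana (1). That's 2 in total.

2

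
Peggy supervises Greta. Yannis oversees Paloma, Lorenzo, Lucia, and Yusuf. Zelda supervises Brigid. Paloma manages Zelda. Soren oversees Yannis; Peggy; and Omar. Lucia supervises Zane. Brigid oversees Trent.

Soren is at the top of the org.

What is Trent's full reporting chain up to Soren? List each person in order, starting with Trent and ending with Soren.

Trent -> Brigid -> Zelda -> Paloma -> Yannis -> Soren

Trent reports to Brigid. Brigid reports to Zelda. Zelda reports to Paloma. Paloma reports to Yannis. Yannis reports to Soren. Soren is at the top.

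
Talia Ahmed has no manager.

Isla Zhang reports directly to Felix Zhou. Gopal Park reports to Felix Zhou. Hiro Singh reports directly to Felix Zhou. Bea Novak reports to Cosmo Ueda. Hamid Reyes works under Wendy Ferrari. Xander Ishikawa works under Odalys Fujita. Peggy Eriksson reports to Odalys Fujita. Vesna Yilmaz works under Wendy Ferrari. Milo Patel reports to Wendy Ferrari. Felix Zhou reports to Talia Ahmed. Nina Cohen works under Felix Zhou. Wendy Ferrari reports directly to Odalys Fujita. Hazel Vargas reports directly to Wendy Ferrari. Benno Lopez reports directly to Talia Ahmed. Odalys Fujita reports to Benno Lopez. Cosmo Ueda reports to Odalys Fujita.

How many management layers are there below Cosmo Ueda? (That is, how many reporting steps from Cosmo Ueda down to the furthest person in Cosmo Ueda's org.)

The longest chain under Cosmo Ueda runs Cosmo Ueda → Bea Novak, which is 1 level below Cosmo Ueda.

1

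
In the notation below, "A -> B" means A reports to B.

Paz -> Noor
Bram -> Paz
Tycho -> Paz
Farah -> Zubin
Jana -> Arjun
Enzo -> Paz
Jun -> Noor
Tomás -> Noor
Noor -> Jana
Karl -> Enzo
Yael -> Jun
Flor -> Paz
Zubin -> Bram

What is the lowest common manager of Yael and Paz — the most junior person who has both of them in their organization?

Yael's chain of managers is Jun, Noor, Jana, Arjun. Paz's chain of managers is Noor, Jana, Arjun. The first manager that appears in both chains is Noor.

Noor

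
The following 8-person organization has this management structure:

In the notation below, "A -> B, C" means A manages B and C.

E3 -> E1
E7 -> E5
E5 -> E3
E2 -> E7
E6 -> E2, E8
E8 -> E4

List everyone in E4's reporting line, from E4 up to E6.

E4 -> E8 -> E6

E4 reports to E8. E8 reports to E6. E6 is at the top.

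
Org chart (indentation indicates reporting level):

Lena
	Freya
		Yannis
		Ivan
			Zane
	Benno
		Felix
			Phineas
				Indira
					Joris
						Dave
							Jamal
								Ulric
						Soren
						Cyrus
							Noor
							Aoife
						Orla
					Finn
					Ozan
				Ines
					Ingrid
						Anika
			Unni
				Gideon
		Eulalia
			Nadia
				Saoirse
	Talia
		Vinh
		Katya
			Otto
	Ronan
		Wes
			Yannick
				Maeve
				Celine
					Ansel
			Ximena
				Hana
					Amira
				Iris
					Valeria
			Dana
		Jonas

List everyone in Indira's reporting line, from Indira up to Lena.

Indira -> Phineas -> Felix -> Benno -> Lena

Indira reports to Phineas. Phineas reports to Felix. Felix reports to Benno. Benno reports to Lena. Lena is at the top.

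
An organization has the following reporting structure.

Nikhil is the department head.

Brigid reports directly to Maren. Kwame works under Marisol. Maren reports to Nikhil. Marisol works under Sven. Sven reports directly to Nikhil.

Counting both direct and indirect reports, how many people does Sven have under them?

Sven directly manages Marisol. Under Marisol: Kwame (1). That's 2 in total.

2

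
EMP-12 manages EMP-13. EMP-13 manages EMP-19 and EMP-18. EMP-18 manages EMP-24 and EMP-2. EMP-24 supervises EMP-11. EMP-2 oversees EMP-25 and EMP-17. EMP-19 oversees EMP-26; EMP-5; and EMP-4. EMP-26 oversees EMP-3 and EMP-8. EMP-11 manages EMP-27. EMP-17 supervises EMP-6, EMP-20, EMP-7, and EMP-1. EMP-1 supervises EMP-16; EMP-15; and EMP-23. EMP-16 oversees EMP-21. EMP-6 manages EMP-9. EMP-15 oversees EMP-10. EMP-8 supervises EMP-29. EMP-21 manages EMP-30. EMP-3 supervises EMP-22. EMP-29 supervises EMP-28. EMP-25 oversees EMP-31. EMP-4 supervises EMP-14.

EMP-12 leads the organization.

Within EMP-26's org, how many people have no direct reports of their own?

The people in EMP-26's organization with no one reporting to them are EMP-22, EMP-28. That is 2.

2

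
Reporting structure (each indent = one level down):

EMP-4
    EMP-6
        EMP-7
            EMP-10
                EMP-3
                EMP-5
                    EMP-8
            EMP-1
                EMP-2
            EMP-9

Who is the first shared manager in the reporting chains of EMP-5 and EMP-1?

EMP-5's chain of managers is EMP-10, EMP-7, EMP-6, EMP-4. EMP-1's chain of managers is EMP-7, EMP-6, EMP-4. The first manager that appears in both chains is EMP-7.

EMP-7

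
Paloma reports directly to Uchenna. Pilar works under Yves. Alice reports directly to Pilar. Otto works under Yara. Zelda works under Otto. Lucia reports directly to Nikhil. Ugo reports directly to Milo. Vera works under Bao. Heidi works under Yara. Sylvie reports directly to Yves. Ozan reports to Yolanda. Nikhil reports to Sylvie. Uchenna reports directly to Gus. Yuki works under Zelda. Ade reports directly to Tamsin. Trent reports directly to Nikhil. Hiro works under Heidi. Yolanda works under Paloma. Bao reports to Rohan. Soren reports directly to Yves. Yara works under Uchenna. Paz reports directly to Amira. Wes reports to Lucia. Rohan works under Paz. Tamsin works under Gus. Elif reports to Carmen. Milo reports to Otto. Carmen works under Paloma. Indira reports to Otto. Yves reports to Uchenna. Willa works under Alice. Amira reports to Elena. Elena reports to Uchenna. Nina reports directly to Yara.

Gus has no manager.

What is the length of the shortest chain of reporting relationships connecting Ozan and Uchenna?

3

Ozan is in Uchenna's organization: the chain from Ozan up to Uchenna is Ozan → Yolanda → Paloma → Uchenna, which is 3 links.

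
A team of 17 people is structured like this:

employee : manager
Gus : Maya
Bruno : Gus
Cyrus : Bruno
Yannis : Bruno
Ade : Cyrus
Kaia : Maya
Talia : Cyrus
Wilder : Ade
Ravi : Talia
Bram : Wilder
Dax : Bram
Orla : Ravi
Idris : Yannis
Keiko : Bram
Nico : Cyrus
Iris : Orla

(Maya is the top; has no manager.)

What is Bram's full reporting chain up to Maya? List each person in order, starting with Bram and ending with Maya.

Bram -> Wilder -> Ade -> Cyrus -> Bruno -> Gus -> Maya

Bram reports to Wilder. Wilder reports to Ade. Ade reports to Cyrus. Cyrus reports to Bruno. Bruno reports to Gus. Gus reports to Maya. Maya is at the top.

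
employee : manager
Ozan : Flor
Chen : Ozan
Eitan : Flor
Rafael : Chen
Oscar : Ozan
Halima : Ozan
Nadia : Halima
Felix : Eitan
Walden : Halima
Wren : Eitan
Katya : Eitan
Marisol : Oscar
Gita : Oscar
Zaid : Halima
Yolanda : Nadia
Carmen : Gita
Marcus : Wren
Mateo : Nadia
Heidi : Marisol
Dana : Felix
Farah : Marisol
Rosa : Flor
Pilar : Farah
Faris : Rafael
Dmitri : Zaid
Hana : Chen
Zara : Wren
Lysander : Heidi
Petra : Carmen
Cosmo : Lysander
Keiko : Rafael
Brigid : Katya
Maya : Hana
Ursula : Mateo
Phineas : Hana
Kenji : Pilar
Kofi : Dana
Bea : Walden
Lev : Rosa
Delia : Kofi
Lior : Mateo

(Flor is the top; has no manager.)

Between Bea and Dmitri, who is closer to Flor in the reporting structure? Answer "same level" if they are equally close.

same level

Both Bea and Dmitri are 4 levels below Flor.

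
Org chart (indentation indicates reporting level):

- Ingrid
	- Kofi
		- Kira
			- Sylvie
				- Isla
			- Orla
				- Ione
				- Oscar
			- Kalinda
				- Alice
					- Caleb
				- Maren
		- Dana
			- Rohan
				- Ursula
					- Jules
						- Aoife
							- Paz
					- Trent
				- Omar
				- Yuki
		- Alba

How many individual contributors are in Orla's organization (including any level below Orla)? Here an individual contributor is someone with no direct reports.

2

The people in Orla's organization with no one reporting to them are Oscar, Ione. That is 2.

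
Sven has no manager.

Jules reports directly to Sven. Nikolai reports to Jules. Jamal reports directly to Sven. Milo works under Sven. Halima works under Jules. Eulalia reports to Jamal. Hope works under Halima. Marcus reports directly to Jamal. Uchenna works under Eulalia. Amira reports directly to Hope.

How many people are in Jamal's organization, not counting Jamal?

Jamal directly manages Eulalia, Marcus. Under Eulalia: Uchenna (1). Marcus has no reports. So Jamal's organization is 2 direct reports plus everyone under them: 2 + 1 = 3.

3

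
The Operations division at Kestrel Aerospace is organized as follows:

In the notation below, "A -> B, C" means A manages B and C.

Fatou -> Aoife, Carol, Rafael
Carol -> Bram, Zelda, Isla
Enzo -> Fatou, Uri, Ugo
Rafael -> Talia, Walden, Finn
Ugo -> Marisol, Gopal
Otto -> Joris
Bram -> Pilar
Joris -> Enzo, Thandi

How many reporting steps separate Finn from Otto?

5

Chain from Finn up to Otto: Finn → Rafael → Fatou → Enzo → Joris → Otto. That is 5 steps up, so Finn is 5 levels below Otto.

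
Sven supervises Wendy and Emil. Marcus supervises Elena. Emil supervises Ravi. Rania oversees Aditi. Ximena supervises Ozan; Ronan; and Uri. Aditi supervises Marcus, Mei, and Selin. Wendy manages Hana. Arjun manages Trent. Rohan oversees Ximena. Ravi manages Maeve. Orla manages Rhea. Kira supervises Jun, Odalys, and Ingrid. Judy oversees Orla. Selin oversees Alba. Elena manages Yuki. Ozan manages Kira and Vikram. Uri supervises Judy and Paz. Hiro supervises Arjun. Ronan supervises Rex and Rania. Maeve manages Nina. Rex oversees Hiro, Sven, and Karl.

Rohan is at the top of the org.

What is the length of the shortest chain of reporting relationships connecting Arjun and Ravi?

Arjun is 2 levels below Rex, and Ravi is 3 levels below Rex (their lowest common manager). The shortest path runs up from Arjun to Rex and back down to Ravi: 2 + 3 = 5 links.

5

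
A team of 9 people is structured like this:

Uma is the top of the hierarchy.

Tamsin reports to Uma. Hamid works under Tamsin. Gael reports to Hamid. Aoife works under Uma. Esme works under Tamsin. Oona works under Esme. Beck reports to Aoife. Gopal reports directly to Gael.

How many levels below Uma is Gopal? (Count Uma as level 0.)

Chain from Gopal up to Uma: Gopal → Gael → Hamid → Tamsin → Uma. That is 4 steps up, so Gopal is 4 levels below Uma.

4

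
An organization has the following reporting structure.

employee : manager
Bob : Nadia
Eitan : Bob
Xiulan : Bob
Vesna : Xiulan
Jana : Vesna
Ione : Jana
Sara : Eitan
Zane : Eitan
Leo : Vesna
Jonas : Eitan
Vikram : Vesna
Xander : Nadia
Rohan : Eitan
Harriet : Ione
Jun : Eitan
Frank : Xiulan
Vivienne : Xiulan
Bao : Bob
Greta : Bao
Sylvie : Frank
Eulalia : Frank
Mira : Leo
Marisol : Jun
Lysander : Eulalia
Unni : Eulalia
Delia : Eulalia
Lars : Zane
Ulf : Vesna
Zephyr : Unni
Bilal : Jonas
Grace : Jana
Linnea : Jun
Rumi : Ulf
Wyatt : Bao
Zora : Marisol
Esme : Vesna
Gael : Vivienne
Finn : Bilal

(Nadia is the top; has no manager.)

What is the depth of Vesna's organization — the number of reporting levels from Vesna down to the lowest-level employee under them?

The longest chain under Vesna runs Vesna → Jana → Ione → Harriet, which is 3 levels below Vesna.

3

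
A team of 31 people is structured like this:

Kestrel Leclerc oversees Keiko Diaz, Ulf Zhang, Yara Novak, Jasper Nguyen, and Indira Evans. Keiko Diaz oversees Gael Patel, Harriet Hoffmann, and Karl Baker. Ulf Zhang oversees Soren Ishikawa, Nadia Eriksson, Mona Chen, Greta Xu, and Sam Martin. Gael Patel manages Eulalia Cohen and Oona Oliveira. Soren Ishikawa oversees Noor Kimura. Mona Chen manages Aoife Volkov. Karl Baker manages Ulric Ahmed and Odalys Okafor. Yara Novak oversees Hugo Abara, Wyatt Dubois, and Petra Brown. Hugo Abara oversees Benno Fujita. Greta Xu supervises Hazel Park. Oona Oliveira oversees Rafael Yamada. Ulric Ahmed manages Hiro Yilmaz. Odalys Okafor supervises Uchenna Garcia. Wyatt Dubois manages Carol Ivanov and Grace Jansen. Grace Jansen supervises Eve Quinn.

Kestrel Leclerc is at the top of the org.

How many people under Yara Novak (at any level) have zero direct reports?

4

The people in Yara Novak's organization with no one reporting to them are Petra Brown, Eve Quinn, Carol Ivanov, Benno Fujita. That is 4.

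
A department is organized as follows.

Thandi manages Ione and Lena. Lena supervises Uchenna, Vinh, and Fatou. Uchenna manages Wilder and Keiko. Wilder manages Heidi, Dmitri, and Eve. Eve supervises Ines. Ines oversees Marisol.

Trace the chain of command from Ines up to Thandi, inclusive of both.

Ines -> Eve -> Wilder -> Uchenna -> Lena -> Thandi

Ines reports to Eve. Eve reports to Wilder. Wilder reports to Uchenna. Uchenna reports to Lena. Lena reports to Thandi. Thandi is at the top.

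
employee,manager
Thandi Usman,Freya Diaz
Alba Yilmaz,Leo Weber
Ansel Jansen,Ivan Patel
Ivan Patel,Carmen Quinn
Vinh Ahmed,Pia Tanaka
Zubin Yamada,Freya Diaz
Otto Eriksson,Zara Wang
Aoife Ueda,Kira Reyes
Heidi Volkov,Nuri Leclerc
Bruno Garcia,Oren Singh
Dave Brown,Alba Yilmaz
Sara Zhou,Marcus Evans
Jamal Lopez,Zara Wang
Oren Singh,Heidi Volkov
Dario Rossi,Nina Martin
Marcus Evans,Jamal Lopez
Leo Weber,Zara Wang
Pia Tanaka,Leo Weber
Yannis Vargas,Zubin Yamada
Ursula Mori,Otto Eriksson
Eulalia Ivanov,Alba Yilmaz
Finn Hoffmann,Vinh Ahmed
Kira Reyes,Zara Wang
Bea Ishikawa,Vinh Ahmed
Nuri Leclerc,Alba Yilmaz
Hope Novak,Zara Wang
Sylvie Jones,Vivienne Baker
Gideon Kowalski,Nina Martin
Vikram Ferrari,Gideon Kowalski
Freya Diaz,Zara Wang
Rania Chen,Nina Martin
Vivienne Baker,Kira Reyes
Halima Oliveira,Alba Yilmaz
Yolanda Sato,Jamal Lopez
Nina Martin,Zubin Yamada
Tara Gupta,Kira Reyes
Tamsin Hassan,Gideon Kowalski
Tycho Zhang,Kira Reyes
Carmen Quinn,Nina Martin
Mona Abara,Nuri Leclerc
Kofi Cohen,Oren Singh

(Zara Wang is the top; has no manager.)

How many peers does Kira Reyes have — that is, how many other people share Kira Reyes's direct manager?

5

Kira Reyes reports to Zara Wang. Zara Wang's other direct reports are Freya Diaz, Jamal Lopez, Leo Weber, Hope Novak, Otto Eriksson — 5 peers.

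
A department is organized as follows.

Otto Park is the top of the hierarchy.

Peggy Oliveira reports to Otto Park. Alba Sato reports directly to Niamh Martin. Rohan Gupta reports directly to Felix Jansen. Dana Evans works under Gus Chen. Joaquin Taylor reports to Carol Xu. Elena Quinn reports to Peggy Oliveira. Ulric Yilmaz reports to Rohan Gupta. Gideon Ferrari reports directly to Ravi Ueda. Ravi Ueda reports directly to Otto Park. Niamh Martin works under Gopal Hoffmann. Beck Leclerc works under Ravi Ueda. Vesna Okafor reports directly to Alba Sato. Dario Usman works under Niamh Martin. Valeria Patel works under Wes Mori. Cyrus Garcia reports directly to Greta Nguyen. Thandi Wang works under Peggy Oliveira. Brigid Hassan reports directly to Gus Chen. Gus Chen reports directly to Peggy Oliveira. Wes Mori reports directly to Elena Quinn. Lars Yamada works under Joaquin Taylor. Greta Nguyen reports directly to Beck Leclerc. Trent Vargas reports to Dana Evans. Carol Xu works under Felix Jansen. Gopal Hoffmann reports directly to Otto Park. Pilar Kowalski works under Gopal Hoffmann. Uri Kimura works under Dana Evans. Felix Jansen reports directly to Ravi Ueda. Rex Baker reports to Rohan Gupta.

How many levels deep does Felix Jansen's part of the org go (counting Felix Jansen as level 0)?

The longest chain under Felix Jansen runs Felix Jansen → Carol Xu → Joaquin Taylor → Lars Yamada, which is 3 levels below Felix Jansen.

3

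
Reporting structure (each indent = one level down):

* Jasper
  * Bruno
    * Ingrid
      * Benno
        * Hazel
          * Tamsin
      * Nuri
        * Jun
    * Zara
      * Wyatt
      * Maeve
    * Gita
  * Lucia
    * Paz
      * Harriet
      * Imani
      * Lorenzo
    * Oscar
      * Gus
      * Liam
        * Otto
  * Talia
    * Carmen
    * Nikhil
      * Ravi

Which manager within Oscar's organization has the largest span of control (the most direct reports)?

Oscar

Direct-report counts within Oscar's organization: Oscar has 2; Liam has 1. The largest is 2, held by Oscar.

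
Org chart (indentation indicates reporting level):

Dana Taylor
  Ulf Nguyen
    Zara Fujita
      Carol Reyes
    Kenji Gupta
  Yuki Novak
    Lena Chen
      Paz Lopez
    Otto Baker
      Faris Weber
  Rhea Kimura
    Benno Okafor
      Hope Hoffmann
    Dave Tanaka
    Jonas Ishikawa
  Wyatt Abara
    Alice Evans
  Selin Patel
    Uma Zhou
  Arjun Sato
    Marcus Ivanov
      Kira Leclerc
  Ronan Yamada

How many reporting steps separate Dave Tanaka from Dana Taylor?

2

Chain from Dave Tanaka up to Dana Taylor: Dave Tanaka → Rhea Kimura → Dana Taylor. That is 2 steps up, so Dave Tanaka is 2 levels below Dana Taylor.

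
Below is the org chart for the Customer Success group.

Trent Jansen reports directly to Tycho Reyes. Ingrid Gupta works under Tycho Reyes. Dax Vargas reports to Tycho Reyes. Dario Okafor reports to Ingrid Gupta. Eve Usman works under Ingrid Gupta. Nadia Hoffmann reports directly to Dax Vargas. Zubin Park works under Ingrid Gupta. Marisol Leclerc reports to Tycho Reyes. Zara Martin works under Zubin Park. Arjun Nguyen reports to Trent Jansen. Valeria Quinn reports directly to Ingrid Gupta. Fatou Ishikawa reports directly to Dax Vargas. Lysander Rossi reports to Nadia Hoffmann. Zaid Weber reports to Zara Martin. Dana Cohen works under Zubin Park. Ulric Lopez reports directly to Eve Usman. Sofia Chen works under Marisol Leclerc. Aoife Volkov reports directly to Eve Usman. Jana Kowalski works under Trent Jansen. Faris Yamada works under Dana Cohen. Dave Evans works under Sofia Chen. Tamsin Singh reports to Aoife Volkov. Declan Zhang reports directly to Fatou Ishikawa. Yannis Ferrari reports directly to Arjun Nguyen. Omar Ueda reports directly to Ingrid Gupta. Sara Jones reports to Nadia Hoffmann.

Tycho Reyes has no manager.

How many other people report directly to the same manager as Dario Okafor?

4

Dario Okafor reports to Ingrid Gupta. Ingrid Gupta's other direct reports are Eve Usman, Zubin Park, Valeria Quinn, Omar Ueda — 4 peers.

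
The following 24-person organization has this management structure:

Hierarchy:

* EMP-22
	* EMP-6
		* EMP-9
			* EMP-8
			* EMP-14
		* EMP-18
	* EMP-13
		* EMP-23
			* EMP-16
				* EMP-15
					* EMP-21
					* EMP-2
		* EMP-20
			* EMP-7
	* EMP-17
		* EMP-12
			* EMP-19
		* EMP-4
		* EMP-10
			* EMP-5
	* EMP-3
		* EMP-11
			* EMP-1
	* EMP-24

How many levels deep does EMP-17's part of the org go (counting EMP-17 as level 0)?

The longest chain under EMP-17 runs EMP-17 → EMP-10 → EMP-5, which is 2 levels below EMP-17.

2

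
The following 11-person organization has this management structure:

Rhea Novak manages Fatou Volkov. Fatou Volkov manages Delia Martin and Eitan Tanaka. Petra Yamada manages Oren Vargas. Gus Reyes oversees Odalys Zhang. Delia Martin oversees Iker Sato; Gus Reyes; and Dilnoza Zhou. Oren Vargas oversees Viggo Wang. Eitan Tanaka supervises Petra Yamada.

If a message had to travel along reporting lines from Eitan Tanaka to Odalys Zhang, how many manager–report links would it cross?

Eitan Tanaka is 1 level below Fatou Volkov, and Odalys Zhang is 3 levels below Fatou Volkov (their lowest common manager). The shortest path runs up from Eitan Tanaka to Fatou Volkov and back down to Odalys Zhang: 1 + 3 = 4 links.

4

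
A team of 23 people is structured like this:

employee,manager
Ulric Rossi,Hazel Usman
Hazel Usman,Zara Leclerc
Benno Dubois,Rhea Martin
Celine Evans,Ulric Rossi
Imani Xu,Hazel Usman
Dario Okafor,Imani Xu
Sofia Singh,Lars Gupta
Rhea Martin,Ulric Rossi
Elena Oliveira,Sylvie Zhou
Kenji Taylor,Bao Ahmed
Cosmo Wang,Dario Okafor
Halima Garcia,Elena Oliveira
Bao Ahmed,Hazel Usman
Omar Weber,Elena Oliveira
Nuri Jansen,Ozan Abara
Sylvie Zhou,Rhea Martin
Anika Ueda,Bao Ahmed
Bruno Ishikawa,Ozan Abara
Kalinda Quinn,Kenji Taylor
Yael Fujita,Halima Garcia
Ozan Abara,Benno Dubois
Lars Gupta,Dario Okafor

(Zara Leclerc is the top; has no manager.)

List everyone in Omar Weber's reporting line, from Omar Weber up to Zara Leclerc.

Omar Weber -> Elena Oliveira -> Sylvie Zhou -> Rhea Martin -> Ulric Rossi -> Hazel Usman -> Zara Leclerc

Omar Weber reports to Elena Oliveira. Elena Oliveira reports to Sylvie Zhou. Sylvie Zhou reports to Rhea Martin. Rhea Martin reports to Ulric Rossi. Ulric Rossi reports to Hazel Usman. Hazel Usman reports to Zara Leclerc. Zara Leclerc is at the top.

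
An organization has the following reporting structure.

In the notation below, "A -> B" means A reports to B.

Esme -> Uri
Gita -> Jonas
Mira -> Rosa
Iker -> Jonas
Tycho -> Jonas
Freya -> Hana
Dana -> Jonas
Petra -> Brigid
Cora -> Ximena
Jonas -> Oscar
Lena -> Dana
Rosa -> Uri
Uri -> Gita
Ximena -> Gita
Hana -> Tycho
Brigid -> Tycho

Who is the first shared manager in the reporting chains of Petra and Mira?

Petra's chain of managers is Brigid, Tycho, Jonas, Oscar. Mira's chain of managers is Rosa, Uri, Gita, Jonas, Oscar. The first manager that appears in both chains is Jonas.

Jonas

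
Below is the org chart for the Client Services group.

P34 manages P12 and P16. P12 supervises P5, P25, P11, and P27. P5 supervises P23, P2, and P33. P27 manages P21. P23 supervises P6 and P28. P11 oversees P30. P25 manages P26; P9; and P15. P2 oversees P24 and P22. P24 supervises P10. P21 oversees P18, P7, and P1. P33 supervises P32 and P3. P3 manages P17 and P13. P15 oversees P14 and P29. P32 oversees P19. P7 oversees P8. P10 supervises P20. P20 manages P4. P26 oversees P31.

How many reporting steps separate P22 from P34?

Chain from P22 up to P34: P22 → P2 → P5 → P12 → P34. That is 4 steps up, so P22 is 4 levels below P34.

4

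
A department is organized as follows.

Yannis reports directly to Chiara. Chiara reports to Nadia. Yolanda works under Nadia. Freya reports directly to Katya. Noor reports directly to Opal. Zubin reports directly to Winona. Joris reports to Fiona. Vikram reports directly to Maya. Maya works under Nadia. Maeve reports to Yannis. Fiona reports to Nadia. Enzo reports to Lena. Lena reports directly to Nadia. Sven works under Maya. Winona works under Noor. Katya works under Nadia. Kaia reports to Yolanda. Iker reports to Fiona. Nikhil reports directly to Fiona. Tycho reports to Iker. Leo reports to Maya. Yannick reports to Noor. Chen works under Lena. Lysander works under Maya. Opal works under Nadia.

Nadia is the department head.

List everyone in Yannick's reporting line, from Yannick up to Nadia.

Yannick reports to Noor. Noor reports to Opal. Opal reports to Nadia. Nadia is at the top.

Yannick -> Noor -> Opal -> Nadia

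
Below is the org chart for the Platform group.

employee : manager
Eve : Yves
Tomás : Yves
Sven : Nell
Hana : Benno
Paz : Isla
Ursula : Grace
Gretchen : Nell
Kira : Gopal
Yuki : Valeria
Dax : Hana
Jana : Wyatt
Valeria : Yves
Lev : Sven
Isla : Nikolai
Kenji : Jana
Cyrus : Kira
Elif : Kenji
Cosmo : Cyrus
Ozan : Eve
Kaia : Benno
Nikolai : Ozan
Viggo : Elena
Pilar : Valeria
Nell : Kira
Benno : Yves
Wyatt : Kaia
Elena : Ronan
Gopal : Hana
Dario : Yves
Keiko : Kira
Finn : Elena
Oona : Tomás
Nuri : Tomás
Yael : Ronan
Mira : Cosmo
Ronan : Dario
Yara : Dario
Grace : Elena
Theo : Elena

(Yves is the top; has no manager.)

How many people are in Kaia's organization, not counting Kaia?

Kaia directly manages Wyatt. Under Wyatt: Jana, Kenji, Elif (3). That's 4 in total.

4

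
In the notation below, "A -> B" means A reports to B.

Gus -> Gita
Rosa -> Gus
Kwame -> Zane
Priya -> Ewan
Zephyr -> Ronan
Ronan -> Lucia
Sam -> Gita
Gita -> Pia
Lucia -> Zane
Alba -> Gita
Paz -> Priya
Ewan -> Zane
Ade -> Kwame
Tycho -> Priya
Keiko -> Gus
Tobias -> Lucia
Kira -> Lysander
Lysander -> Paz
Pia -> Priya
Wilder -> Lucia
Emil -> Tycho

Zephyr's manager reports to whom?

Lucia

Zephyr reports to Ronan, and Ronan reports to Lucia. So Zephyr's skip-level manager is Lucia.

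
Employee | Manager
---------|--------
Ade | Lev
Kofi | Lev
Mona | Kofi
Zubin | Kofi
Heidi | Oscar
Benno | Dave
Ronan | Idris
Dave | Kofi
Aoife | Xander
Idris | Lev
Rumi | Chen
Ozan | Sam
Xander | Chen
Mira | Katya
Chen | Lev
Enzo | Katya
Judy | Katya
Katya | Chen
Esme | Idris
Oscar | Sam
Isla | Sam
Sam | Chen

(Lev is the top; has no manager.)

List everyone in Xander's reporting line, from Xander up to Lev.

Xander reports to Chen. Chen reports to Lev. Lev is at the top.

Xander -> Chen -> Lev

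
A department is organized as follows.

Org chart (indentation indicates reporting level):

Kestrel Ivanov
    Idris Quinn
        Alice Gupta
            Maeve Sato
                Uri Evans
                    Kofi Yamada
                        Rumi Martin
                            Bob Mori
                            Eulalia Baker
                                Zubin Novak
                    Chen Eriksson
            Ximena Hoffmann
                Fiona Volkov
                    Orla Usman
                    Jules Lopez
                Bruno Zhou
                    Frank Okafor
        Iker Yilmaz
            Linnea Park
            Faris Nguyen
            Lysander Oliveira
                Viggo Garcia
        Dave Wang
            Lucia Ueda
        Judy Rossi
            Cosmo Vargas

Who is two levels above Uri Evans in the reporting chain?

Alice Gupta

Uri Evans reports to Maeve Sato, and Maeve Sato reports to Alice Gupta. So Uri Evans's skip-level manager is Alice Gupta.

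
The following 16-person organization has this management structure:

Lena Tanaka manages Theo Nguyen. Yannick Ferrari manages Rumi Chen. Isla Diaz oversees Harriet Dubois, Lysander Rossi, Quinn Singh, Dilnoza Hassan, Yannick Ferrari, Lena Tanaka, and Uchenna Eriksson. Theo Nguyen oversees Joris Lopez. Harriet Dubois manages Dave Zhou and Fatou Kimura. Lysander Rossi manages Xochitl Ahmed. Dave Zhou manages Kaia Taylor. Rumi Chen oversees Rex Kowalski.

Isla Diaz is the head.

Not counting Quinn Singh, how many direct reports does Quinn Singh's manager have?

Quinn Singh reports to Isla Diaz. Isla Diaz's other direct reports are Harriet Dubois, Lysander Rossi, Dilnoza Hassan, Yannick Ferrari, Lena Tanaka, Uchenna Eriksson — 6 peers.

6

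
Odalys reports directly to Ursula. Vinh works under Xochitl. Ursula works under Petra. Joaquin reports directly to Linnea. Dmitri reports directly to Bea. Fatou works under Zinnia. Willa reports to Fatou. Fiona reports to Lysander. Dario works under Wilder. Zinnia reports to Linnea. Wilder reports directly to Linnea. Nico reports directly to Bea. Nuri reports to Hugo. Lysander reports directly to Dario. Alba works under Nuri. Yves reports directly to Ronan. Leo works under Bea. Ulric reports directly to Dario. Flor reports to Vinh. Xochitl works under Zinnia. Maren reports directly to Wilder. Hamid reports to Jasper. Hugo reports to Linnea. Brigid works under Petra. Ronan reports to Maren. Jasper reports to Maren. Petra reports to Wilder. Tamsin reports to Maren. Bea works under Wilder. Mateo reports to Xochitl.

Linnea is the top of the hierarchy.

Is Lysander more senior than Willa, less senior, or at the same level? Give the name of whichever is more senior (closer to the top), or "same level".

same level

Both Lysander and Willa are 3 levels below Linnea.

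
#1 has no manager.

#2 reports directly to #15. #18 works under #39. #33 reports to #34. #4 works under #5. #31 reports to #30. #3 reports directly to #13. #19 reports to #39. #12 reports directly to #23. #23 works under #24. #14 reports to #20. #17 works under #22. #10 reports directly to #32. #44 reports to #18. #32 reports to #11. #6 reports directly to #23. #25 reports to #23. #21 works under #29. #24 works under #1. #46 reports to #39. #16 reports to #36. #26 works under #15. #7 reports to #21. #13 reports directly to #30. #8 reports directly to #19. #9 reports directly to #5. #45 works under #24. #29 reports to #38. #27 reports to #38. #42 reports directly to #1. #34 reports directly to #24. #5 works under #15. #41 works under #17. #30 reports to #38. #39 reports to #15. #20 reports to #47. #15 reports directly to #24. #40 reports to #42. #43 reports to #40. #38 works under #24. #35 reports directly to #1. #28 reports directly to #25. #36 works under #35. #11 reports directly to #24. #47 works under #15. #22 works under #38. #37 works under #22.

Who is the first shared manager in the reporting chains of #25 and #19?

#24

#25's chain of managers is #23, #24, #1. #19's chain of managers is #39, #15, #24, #1. The first manager that appears in both chains is #24.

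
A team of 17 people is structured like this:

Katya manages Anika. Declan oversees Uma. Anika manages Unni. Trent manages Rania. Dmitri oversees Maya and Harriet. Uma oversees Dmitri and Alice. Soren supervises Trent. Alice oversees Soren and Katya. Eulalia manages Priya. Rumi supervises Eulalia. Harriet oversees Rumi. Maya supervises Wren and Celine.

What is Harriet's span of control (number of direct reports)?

Harriet directly manages Rumi. That is 1 direct report.

1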